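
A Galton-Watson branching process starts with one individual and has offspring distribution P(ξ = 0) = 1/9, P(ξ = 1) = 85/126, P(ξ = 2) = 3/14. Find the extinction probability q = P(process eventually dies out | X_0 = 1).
q = 14/27

The pgf is f(s) = 1/9 + 85/126·s + 3/14·s². The extinction probability q is the smallest fixed point of f in [0, 1]. Setting s = f(s):
  3/14·s² + (85/126 − 1)·s + 1/9 = 0
  3/14·s² − (1/9 + 3/14)·s + 1/9 = 0
which factors as (s − 1)·(3/14·s − 1/9) = 0, giving roots s = 1 and s = (1/9)/(3/14) = 14/27.
Mean offspring μ = 85/126 + 2·3/14 = 139/126 > 1 (supercritical), so q < 1. The extinction probability is the smaller root: q = (1/9)/(3/14) = 14/27.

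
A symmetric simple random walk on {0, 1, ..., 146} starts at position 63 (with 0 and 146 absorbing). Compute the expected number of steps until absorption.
E[τ | X_0 = 63] = 5229

Let v_k = E[τ | X_0 = k]. Boundary: v_0 = v_146 = 0. Recurrence: v_k = 1 + (v_{k-1} + v_{k+1})/2 for 1 ≤ k ≤ 145. The particular solution to v_k − (v_{k-1} + v_{k+1})/2 = 1 is v_k = −k^2. Adding homogeneous solution A + B k and matching boundaries gives v_k = k (146 − k). Substituting k = 63: v_63 = 63 · 83 = 5229.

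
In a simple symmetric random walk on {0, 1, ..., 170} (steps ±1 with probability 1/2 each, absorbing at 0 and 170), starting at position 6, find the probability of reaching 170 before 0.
P(hit 170 before 0) = 6/170 = 3/85

Let u_k = P(hit 170 before 0 | start at k). Then u_0 = 0, u_170 = 1, and u_k = u_{k-1}/2 + u_{k+1}/2 for 1 ≤ k ≤ 169. This harmonic recurrence is solved by u_k = k/170, giving u_6 = 6/170 = 3/85.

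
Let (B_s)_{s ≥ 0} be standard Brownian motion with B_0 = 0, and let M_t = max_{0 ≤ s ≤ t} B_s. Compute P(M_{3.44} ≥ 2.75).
P(M_{3.44} ≥ 2.75) = 2·P(B_{3.44} ≥ 2.75) = 2(1 − Φ(2.75/√3.44)) ≈ 0.1382

By the reflection principle for Brownian motion, P(M_t ≥ a) = 2 · P(B_t ≥ a) for a ≥ 0. Since B_t ~ N(0, t), P(B_t ≥ 2.75) = 1 − Φ(2.75/√t) = 1 − Φ(2.75/√3.44) = 1 − Φ(1.4827). So
  P(M_{3.44} ≥ 2.75) = 2(1 − Φ(1.4827)) ≈ 0.1382.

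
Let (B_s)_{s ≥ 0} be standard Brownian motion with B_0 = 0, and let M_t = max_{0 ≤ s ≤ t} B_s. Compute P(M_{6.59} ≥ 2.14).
P(M_{6.59} ≥ 2.14) = 2·P(B_{6.59} ≥ 2.14) = 2(1 − Φ(2.14/√6.59)) ≈ 0.4045

By the reflection principle for Brownian motion, P(M_t ≥ a) = 2 · P(B_t ≥ a) for a ≥ 0. Since B_t ~ N(0, t), P(B_t ≥ 2.14) = 1 − Φ(2.14/√t) = 1 − Φ(2.14/√6.59) = 1 − Φ(0.8336). So
  P(M_{6.59} ≥ 2.14) = 2(1 − Φ(0.8336)) ≈ 0.4045.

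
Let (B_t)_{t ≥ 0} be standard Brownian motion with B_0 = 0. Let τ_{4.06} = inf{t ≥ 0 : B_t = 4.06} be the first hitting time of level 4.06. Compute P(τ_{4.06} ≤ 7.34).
P(τ_{4.06} ≤ 7.34) = 2(1 − Φ(4.06/√7.34)) = 2(1 − Φ(1.4986)) ≈ 0.1340

By the reflection principle for standard BM, P(τ_b ≤ t) = 2 · P(B_t ≥ b). Since B_t ~ N(0, t), P(B_t ≥ 4.06) = 1 − Φ(4.06/√t) = 1 − Φ(4.06/√7.34) = 1 − Φ(1.4986) ≈ 0.06699. Doubling: P(τ_{4.06} ≤ 7.34) ≈ 2 · 0.06699 = 0.13398 ≈ 0.1340.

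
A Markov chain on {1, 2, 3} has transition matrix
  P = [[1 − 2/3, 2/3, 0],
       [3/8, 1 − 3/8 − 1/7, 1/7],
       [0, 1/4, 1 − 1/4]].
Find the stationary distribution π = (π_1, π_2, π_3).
π = (63/239, 112/239, 64/239)

This is a birth-death chain on three states, which satisfies detailed balance: π_1 · P_{12} = π_2 · P_{21} and π_2 · P_{23} = π_3 · P_{32}.
From π_1 · 2/3 = π_2 · 3/8: π_2/π_1 = (2/3)/(3/8) = 16/9.
From π_2 · 1/7 = π_3 · 1/4: π_3/π_2 = (1/7)/(1/4) = 4/7.
Take π_1 proportional to 1; then unnormalized π = (1, 16/9, 64/63). Normalize by dividing by the sum 239/63:
  π = (63/239, 112/239, 64/239).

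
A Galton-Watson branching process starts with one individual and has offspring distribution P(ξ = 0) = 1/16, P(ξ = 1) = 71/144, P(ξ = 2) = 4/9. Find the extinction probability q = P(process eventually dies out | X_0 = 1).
q = 9/64

The pgf is f(s) = 1/16 + 71/144·s + 4/9·s². The extinction probability q is the smallest fixed point of f in [0, 1]. Setting s = f(s):
  4/9·s² + (71/144 − 1)·s + 1/16 = 0
  4/9·s² − (1/16 + 4/9)·s + 1/16 = 0
which factors as (s − 1)·(4/9·s − 1/16) = 0, giving roots s = 1 and s = (1/16)/(4/9) = 9/64.
Mean offspring μ = 71/144 + 2·4/9 = 199/144 > 1 (supercritical), so q < 1. The extinction probability is the smaller root: q = (1/16)/(4/9) = 9/64.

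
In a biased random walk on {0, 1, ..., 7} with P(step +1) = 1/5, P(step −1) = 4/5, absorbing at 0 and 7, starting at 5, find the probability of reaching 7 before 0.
P(hit 7 before 0) = (1 − (4)^5) / (1 − (4)^7) = 341/5461

Let u_k denote P(reach 7 before 0 | start at k). Boundary: u_0 = 0, u_7 = 1. Recurrence: u_k = 1/5·u_{k+1} + 4/5·u_{k-1} for 1 ≤ k ≤ 6. Try u_k = A + B·r^k with r = q/p = (4/5)/(1/5) = 4. Substitution satisfies the recurrence; boundary conditions give:
  u_k = (1 − r^k) / (1 − r^N) = (1 − (4)^5) / (1 − (4)^7) = 341/5461.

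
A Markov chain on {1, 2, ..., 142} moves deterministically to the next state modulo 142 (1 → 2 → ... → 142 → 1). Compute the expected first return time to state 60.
E[T_60 | X_0 = 60] = 142

The chain cycles deterministically, so starting at state 60 it returns in exactly 142 steps. Equivalently, the stationary distribution is uniform π_j = 1/142 for every state j, so by Kac's formula E[T_60] = 1/π_60 = 142.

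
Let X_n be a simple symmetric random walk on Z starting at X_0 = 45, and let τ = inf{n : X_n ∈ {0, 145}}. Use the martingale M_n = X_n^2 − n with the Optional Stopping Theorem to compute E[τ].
E[τ] = 4500

M_n = X_n^2 − n is a martingale (since E[X_{n+1}^2 | F_n] = X_n^2 + 1). By OST (τ has finite mean in a bounded region), E[M_τ] = E[M_0] = X_0^2 − 0 = 45^2 = 2025. Also E[M_τ] = E[X_τ^2] − E[τ]. The walk exits at 0 or 145, with P(hit 145 first) = 45/145, so E[X_τ^2] = 145^2 · 45/145 + 0 = 6525. Thus E[τ] = E[X_τ^2] − E[M_τ] = 6525 − 2025 = 4500 = 45(145 − 45) = 4500.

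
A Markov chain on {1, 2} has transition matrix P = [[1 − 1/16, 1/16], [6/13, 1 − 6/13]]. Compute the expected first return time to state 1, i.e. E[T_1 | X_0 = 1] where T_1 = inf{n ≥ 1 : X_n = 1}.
E[T_1 | X_0 = 1] = 1/π_1 = 109/96

For an irreducible recurrent Markov chain with stationary distribution π, E[T_i | X_0 = i] = 1/π_i (Kac's formula). Here π_1 = (6/13)/(1/16 + 6/13) = (6/13)/(109/208) = 96/109, so E[T_1 | X_0 = 1] = 1/π_1 = (1/16 + 6/13)/(6/13) = (109/208)/(6/13) = 109/96.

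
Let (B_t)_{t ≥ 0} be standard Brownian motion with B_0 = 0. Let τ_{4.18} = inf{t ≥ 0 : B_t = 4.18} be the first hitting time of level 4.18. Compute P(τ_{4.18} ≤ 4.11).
P(τ_{4.18} ≤ 4.11) = 2(1 − Φ(4.18/√4.11)) = 2(1 − Φ(2.0618)) ≈ 0.0392

By the reflection principle for standard BM, P(τ_b ≤ t) = 2 · P(B_t ≥ b). Since B_t ~ N(0, t), P(B_t ≥ 4.18) = 1 − Φ(4.18/√t) = 1 − Φ(4.18/√4.11) = 1 − Φ(2.0618) ≈ 0.01961. Doubling: P(τ_{4.18} ≤ 4.11) ≈ 2 · 0.01961 = 0.03922 ≈ 0.0392.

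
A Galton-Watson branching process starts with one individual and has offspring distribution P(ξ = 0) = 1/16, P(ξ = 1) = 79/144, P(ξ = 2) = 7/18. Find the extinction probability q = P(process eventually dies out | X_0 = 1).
q = 9/56

The pgf is f(s) = 1/16 + 79/144·s + 7/18·s². The extinction probability q is the smallest fixed point of f in [0, 1]. Setting s = f(s):
  7/18·s² + (79/144 − 1)·s + 1/16 = 0
  7/18·s² − (1/16 + 7/18)·s + 1/16 = 0
which factors as (s − 1)·(7/18·s − 1/16) = 0, giving roots s = 1 and s = (1/16)/(7/18) = 9/56.
Mean offspring μ = 79/144 + 2·7/18 = 191/144 > 1 (supercritical), so q < 1. The extinction probability is the smaller root: q = (1/16)/(7/18) = 9/56.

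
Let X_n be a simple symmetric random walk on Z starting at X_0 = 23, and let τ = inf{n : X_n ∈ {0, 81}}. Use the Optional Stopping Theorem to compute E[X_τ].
E[X_τ] = 23

X_n is a martingale and τ is a bounded-mean stopping time (indeed τ is finite a.s. with bounded expectation since the walk is in a bounded region). By the OST, E[X_τ] = E[X_0] = 23. Equivalently: E[X_τ] = 81 · P(hit 81 first) + 0 · P(hit 0 first) = 81 · (23/81) = 23.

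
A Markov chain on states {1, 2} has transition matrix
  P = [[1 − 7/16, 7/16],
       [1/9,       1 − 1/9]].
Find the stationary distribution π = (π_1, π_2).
π_1 = 16/79, π_2 = 63/79

Solve πP = π with π_1 + π_2 = 1. From πP = π: π_1 · (1 − 7/16) + π_2 · 1/9 = π_1 ⇒ π_2 · 1/9 = π_1 · 7/16 ⇒ π_2/π_1 = (7/16)/(1/9) = 63/16. Together with π_1 + π_2 = 1:
  π_1 = (1/9)/(7/16 + 1/9) = (1/9)/(79/144) = 16/79,
  π_2 = (7/16)/(7/16 + 1/9) = (7/16)/(79/144) = 63/79.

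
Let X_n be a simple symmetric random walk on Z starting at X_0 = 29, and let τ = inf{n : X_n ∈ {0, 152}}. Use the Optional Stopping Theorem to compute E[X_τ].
E[X_τ] = 29

X_n is a martingale and τ is a bounded-mean stopping time (indeed τ is finite a.s. with bounded expectation since the walk is in a bounded region). By the OST, E[X_τ] = E[X_0] = 29. Equivalently: E[X_τ] = 152 · P(hit 152 first) + 0 · P(hit 0 first) = 152 · (29/152) = 29.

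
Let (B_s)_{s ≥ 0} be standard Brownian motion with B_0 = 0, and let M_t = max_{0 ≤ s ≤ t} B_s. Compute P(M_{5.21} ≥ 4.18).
P(M_{5.21} ≥ 4.18) = 2·P(B_{5.21} ≥ 4.18) = 2(1 − Φ(4.18/√5.21)) ≈ 0.0671

By the reflection principle for Brownian motion, P(M_t ≥ a) = 2 · P(B_t ≥ a) for a ≥ 0. Since B_t ~ N(0, t), P(B_t ≥ 4.18) = 1 − Φ(4.18/√t) = 1 − Φ(4.18/√5.21) = 1 − Φ(1.8313). So
  P(M_{5.21} ≥ 4.18) = 2(1 − Φ(1.8313)) ≈ 0.0671.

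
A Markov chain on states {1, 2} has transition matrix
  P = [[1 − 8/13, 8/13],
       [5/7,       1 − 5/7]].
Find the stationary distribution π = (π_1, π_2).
π_1 = 65/121, π_2 = 56/121

Solve πP = π with π_1 + π_2 = 1. From πP = π: π_1 · (1 − 8/13) + π_2 · 5/7 = π_1 ⇒ π_2 · 5/7 = π_1 · 8/13 ⇒ π_2/π_1 = (8/13)/(5/7) = 56/65. Together with π_1 + π_2 = 1:
  π_1 = (5/7)/(8/13 + 5/7) = (5/7)/(121/91) = 65/121,
  π_2 = (8/13)/(8/13 + 5/7) = (8/13)/(121/91) = 56/121.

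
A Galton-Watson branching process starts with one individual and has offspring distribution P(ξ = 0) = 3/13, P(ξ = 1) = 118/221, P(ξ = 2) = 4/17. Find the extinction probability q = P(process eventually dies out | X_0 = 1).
q = 51/52

The pgf is f(s) = 3/13 + 118/221·s + 4/17·s². The extinction probability q is the smallest fixed point of f in [0, 1]. Setting s = f(s):
  4/17·s² + (118/221 − 1)·s + 3/13 = 0
  4/17·s² − (3/13 + 4/17)·s + 3/13 = 0
which factors as (s − 1)·(4/17·s − 3/13) = 0, giving roots s = 1 and s = (3/13)/(4/17) = 51/52.
Mean offspring μ = 118/221 + 2·4/17 = 222/221 > 1 (supercritical), so q < 1. The extinction probability is the smaller root: q = (3/13)/(4/17) = 51/52.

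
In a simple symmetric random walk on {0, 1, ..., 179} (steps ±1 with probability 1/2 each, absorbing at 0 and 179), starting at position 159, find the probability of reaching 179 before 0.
P(hit 179 before 0) = 159/179

Let u_k = P(hit 179 before 0 | start at k). Then u_0 = 0, u_179 = 1, and u_k = u_{k-1}/2 + u_{k+1}/2 for 1 ≤ k ≤ 178. This harmonic recurrence is solved by u_k = k/179, giving u_159 = 159/179.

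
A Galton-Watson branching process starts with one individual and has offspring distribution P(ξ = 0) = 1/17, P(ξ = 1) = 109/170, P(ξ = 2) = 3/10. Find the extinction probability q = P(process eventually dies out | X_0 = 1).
q = 10/51

The pgf is f(s) = 1/17 + 109/170·s + 3/10·s². The extinction probability q is the smallest fixed point of f in [0, 1]. Setting s = f(s):
  3/10·s² + (109/170 − 1)·s + 1/17 = 0
  3/10·s² − (1/17 + 3/10)·s + 1/17 = 0
which factors as (s − 1)·(3/10·s − 1/17) = 0, giving roots s = 1 and s = (1/17)/(3/10) = 10/51.
Mean offspring μ = 109/170 + 2·3/10 = 211/170 > 1 (supercritical), so q < 1. The extinction probability is the smaller root: q = (1/17)/(3/10) = 10/51.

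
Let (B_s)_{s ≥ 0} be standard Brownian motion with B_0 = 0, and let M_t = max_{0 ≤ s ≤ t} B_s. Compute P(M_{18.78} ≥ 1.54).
P(M_{18.78} ≥ 1.54) = 2·P(B_{18.78} ≥ 1.54) = 2(1 − Φ(1.54/√18.78)) ≈ 0.7223

By the reflection principle for Brownian motion, P(M_t ≥ a) = 2 · P(B_t ≥ a) for a ≥ 0. Since B_t ~ N(0, t), P(B_t ≥ 1.54) = 1 − Φ(1.54/√t) = 1 − Φ(1.54/√18.78) = 1 − Φ(0.3554). So
  P(M_{18.78} ≥ 1.54) = 2(1 − Φ(0.3554)) ≈ 0.7223.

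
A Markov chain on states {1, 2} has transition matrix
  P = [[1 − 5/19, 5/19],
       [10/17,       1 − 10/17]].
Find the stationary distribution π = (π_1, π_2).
π_1 = 38/55, π_2 = 17/55

Solve πP = π with π_1 + π_2 = 1. From πP = π: π_1 · (1 − 5/19) + π_2 · 10/17 = π_1 ⇒ π_2 · 10/17 = π_1 · 5/19 ⇒ π_2/π_1 = (5/19)/(10/17) = 17/38. Together with π_1 + π_2 = 1:
  π_1 = (10/17)/(5/19 + 10/17) = (10/17)/(275/323) = 38/55,
  π_2 = (5/19)/(5/19 + 10/17) = (5/19)/(275/323) = 17/55.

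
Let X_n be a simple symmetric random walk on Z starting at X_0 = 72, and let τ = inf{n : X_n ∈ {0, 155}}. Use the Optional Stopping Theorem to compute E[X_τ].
E[X_τ] = 72

X_n is a martingale and τ is a bounded-mean stopping time (indeed τ is finite a.s. with bounded expectation since the walk is in a bounded region). By the OST, E[X_τ] = E[X_0] = 72. Equivalently: E[X_τ] = 155 · P(hit 155 first) + 0 · P(hit 0 first) = 155 · (72/155) = 72.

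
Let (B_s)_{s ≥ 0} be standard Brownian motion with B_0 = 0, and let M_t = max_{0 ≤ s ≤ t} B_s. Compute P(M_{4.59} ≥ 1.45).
P(M_{4.59} ≥ 1.45) = 2·P(B_{4.59} ≥ 1.45) = 2(1 − Φ(1.45/√4.59)) ≈ 0.4985

By the reflection principle for Brownian motion, P(M_t ≥ a) = 2 · P(B_t ≥ a) for a ≥ 0. Since B_t ~ N(0, t), P(B_t ≥ 1.45) = 1 − Φ(1.45/√t) = 1 − Φ(1.45/√4.59) = 1 − Φ(0.6768). So
  P(M_{4.59} ≥ 1.45) = 2(1 − Φ(0.6768)) ≈ 0.4985.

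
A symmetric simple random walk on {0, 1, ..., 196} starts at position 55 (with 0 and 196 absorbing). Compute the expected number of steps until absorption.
E[τ | X_0 = 55] = 7755

Let v_k = E[τ | X_0 = k]. Boundary: v_0 = v_196 = 0. Recurrence: v_k = 1 + (v_{k-1} + v_{k+1})/2 for 1 ≤ k ≤ 195. The particular solution to v_k − (v_{k-1} + v_{k+1})/2 = 1 is v_k = −k^2. Adding homogeneous solution A + B k and matching boundaries gives v_k = k (196 − k). Substituting k = 55: v_55 = 55 · 141 = 7755.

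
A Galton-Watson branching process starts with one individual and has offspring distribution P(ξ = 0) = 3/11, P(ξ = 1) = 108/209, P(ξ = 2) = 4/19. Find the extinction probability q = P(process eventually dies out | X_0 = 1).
q = 1

Mean offspring μ = 0·3/11 + 1·108/209 + 2·4/19 = 196/209 ≤ 1. For μ ≤ 1 with offspring not concentrated at 1, the Galton-Watson process goes extinct almost surely, so q = 1.
(Algebraic check: The pgf is f(s) = 3/11 + 108/209·s + 4/19·s². The extinction probability q is the smallest fixed point of f in [0, 1]. Setting s = f(s):
  4/19·s² + (108/209 − 1)·s + 3/11 = 0
  4/19·s² − (3/11 + 4/19)·s + 3/11 = 0
which factors as (s − 1)·(4/19·s − 3/11) = 0, giving roots s = 1 and s = (3/11)/(4/19) = 57/44. Since 57/44 ≥ 1, the smallest root in [0, 1] is s = 1.)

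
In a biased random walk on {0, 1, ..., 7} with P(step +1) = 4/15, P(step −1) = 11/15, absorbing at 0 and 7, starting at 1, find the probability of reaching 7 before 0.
P(hit 7 before 0) = (1 − (11/4)^1) / (1 − (11/4)^7) = 4096/2781541

Let u_k denote P(reach 7 before 0 | start at k). Boundary: u_0 = 0, u_7 = 1. Recurrence: u_k = 4/15·u_{k+1} + 11/15·u_{k-1} for 1 ≤ k ≤ 6. Try u_k = A + B·r^k with r = q/p = (11/15)/(4/15) = 11/4. Substitution satisfies the recurrence; boundary conditions give:
  u_k = (1 − r^k) / (1 − r^N) = (1 − (11/4)^1) / (1 − (11/4)^7) = 4096/2781541.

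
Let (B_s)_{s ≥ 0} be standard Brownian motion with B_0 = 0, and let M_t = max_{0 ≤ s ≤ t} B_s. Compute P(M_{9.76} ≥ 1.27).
P(M_{9.76} ≥ 1.27) = 2·P(B_{9.76} ≥ 1.27) = 2(1 − Φ(1.27/√9.76)) ≈ 0.6844

By the reflection principle for Brownian motion, P(M_t ≥ a) = 2 · P(B_t ≥ a) for a ≥ 0. Since B_t ~ N(0, t), P(B_t ≥ 1.27) = 1 − Φ(1.27/√t) = 1 − Φ(1.27/√9.76) = 1 − Φ(0.4065). So
  P(M_{9.76} ≥ 1.27) = 2(1 − Φ(0.4065)) ≈ 0.6844.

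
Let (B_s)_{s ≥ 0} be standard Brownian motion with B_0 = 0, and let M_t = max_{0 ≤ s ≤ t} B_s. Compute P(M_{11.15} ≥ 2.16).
P(M_{11.15} ≥ 2.16) = 2·P(B_{11.15} ≥ 2.16) = 2(1 − Φ(2.16/√11.15)) ≈ 0.5177

By the reflection principle for Brownian motion, P(M_t ≥ a) = 2 · P(B_t ≥ a) for a ≥ 0. Since B_t ~ N(0, t), P(B_t ≥ 2.16) = 1 − Φ(2.16/√t) = 1 − Φ(2.16/√11.15) = 1 − Φ(0.6469). So
  P(M_{11.15} ≥ 2.16) = 2(1 − Φ(0.6469)) ≈ 0.5177.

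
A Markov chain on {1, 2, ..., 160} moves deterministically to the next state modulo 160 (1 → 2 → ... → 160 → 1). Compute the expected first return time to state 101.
E[T_101 | X_0 = 101] = 160

The chain cycles deterministically, so starting at state 101 it returns in exactly 160 steps. Equivalently, the stationary distribution is uniform π_j = 1/160 for every state j, so by Kac's formula E[T_101] = 1/π_101 = 160.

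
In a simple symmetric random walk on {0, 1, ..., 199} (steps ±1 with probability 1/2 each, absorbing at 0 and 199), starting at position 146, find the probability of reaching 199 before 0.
P(hit 199 before 0) = 146/199

Let u_k = P(hit 199 before 0 | start at k). Then u_0 = 0, u_199 = 1, and u_k = u_{k-1}/2 + u_{k+1}/2 for 1 ≤ k ≤ 198. This harmonic recurrence is solved by u_k = k/199, giving u_146 = 146/199.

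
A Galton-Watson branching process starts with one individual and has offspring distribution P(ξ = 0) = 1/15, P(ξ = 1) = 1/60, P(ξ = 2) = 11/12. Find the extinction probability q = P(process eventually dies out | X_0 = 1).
q = 4/55

The pgf is f(s) = 1/15 + 1/60·s + 11/12·s². The extinction probability q is the smallest fixed point of f in [0, 1]. Setting s = f(s):
  11/12·s² + (1/60 − 1)·s + 1/15 = 0
  11/12·s² − (1/15 + 11/12)·s + 1/15 = 0
which factors as (s − 1)·(11/12·s − 1/15) = 0, giving roots s = 1 and s = (1/15)/(11/12) = 4/55.
Mean offspring μ = 1/60 + 2·11/12 = 37/20 > 1 (supercritical), so q < 1. The extinction probability is the smaller root: q = (1/15)/(11/12) = 4/55.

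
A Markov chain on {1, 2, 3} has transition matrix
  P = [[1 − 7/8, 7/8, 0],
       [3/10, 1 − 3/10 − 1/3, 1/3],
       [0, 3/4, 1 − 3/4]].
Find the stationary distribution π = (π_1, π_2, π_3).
π = (108/563, 315/563, 140/563)

This is a birth-death chain on three states, which satisfies detailed balance: π_1 · P_{12} = π_2 · P_{21} and π_2 · P_{23} = π_3 · P_{32}.
From π_1 · 7/8 = π_2 · 3/10: π_2/π_1 = (7/8)/(3/10) = 35/12.
From π_2 · 1/3 = π_3 · 3/4: π_3/π_2 = (1/3)/(3/4) = 4/9.
Take π_1 proportional to 1; then unnormalized π = (1, 35/12, 35/27). Normalize by dividing by the sum 563/108:
  π = (108/563, 315/563, 140/563).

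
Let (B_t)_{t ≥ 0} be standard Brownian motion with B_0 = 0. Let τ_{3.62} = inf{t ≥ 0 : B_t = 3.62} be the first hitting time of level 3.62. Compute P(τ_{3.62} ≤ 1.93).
P(τ_{3.62} ≤ 1.93) = 2(1 − Φ(3.62/√1.93)) = 2(1 − Φ(2.6057)) ≈ 0.0092

By the reflection principle for standard BM, P(τ_b ≤ t) = 2 · P(B_t ≥ b). Since B_t ~ N(0, t), P(B_t ≥ 3.62) = 1 − Φ(3.62/√t) = 1 − Φ(3.62/√1.93) = 1 − Φ(2.6057) ≈ 0.00458. Doubling: P(τ_{3.62} ≤ 1.93) ≈ 2 · 0.00458 = 0.00916 ≈ 0.0092.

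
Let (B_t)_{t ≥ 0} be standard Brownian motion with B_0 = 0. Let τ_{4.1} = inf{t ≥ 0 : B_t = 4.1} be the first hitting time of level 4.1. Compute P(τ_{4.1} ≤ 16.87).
P(τ_{4.1} ≤ 16.87) = 2(1 − Φ(4.1/√16.87)) = 2(1 − Φ(0.9982)) ≈ 0.3182

By the reflection principle for standard BM, P(τ_b ≤ t) = 2 · P(B_t ≥ b). Since B_t ~ N(0, t), P(B_t ≥ 4.1) = 1 − Φ(4.1/√t) = 1 − Φ(4.1/√16.87) = 1 − Φ(0.9982) ≈ 0.15909. Doubling: P(τ_{4.1} ≤ 16.87) ≈ 2 · 0.15909 = 0.31818 ≈ 0.3182.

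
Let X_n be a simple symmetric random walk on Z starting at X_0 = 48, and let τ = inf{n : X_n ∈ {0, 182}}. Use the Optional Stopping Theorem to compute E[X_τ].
E[X_τ] = 48

X_n is a martingale and τ is a bounded-mean stopping time (indeed τ is finite a.s. with bounded expectation since the walk is in a bounded region). By the OST, E[X_τ] = E[X_0] = 48. Equivalently: E[X_τ] = 182 · P(hit 182 first) + 0 · P(hit 0 first) = 182 · (48/182) = 48.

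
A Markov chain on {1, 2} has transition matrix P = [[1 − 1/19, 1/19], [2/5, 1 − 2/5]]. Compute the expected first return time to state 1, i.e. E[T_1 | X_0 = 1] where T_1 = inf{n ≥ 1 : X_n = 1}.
E[T_1 | X_0 = 1] = 1/π_1 = 43/38

For an irreducible recurrent Markov chain with stationary distribution π, E[T_i | X_0 = i] = 1/π_i (Kac's formula). Here π_1 = (2/5)/(1/19 + 2/5) = (2/5)/(43/95) = 38/43, so E[T_1 | X_0 = 1] = 1/π_1 = (1/19 + 2/5)/(2/5) = (43/95)/(2/5) = 43/38.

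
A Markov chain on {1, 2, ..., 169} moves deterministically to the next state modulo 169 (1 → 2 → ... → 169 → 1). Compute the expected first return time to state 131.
E[T_131 | X_0 = 131] = 169

The chain cycles deterministically, so starting at state 131 it returns in exactly 169 steps. Equivalently, the stationary distribution is uniform π_j = 1/169 for every state j, so by Kac's formula E[T_131] = 1/π_131 = 169.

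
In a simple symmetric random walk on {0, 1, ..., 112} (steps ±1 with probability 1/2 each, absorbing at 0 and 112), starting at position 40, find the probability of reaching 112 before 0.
P(hit 112 before 0) = 40/112 = 5/14

Let u_k = P(hit 112 before 0 | start at k). Then u_0 = 0, u_112 = 1, and u_k = u_{k-1}/2 + u_{k+1}/2 for 1 ≤ k ≤ 111. This harmonic recurrence is solved by u_k = k/112, giving u_40 = 40/112 = 5/14.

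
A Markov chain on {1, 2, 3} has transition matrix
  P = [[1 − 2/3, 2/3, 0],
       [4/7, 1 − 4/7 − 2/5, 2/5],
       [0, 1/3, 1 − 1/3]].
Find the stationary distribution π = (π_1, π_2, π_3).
π = (30/107, 35/107, 42/107)

This is a birth-death chain on three states, which satisfies detailed balance: π_1 · P_{12} = π_2 · P_{21} and π_2 · P_{23} = π_3 · P_{32}.
From π_1 · 2/3 = π_2 · 4/7: π_2/π_1 = (2/3)/(4/7) = 7/6.
From π_2 · 2/5 = π_3 · 1/3: π_3/π_2 = (2/5)/(1/3) = 6/5.
Take π_1 proportional to 1; then unnormalized π = (1, 7/6, 7/5). Normalize by dividing by the sum 107/30:
  π = (30/107, 35/107, 42/107).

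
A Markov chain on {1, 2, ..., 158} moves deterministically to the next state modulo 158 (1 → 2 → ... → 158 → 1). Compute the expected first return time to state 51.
E[T_51 | X_0 = 51] = 158

The chain cycles deterministically, so starting at state 51 it returns in exactly 158 steps. Equivalently, the stationary distribution is uniform π_j = 1/158 for every state j, so by Kac's formula E[T_51] = 1/π_51 = 158.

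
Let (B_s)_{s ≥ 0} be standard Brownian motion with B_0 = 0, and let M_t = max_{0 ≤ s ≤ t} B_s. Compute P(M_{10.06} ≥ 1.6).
P(M_{10.06} ≥ 1.6) = 2·P(B_{10.06} ≥ 1.6) = 2(1 − Φ(1.6/√10.06)) ≈ 0.6139

By the reflection principle for Brownian motion, P(M_t ≥ a) = 2 · P(B_t ≥ a) for a ≥ 0. Since B_t ~ N(0, t), P(B_t ≥ 1.6) = 1 − Φ(1.6/√t) = 1 − Φ(1.6/√10.06) = 1 − Φ(0.5045). So
  P(M_{10.06} ≥ 1.6) = 2(1 − Φ(0.5045)) ≈ 0.6139.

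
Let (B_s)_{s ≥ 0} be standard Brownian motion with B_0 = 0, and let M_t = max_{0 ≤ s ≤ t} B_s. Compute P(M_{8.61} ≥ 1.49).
P(M_{8.61} ≥ 1.49) = 2·P(B_{8.61} ≥ 1.49) = 2(1 − Φ(1.49/√8.61)) ≈ 0.6116

By the reflection principle for Brownian motion, P(M_t ≥ a) = 2 · P(B_t ≥ a) for a ≥ 0. Since B_t ~ N(0, t), P(B_t ≥ 1.49) = 1 − Φ(1.49/√t) = 1 − Φ(1.49/√8.61) = 1 − Φ(0.5078). So
  P(M_{8.61} ≥ 1.49) = 2(1 − Φ(0.5078)) ≈ 0.6116.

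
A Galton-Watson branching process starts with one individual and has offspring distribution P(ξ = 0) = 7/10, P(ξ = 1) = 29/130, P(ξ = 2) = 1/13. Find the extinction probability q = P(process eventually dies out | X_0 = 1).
q = 1

Mean offspring μ = 0·7/10 + 1·29/130 + 2·1/13 = 49/130 ≤ 1. For μ ≤ 1 with offspring not concentrated at 1, the Galton-Watson process goes extinct almost surely, so q = 1.
(Algebraic check: The pgf is f(s) = 7/10 + 29/130·s + 1/13·s². The extinction probability q is the smallest fixed point of f in [0, 1]. Setting s = f(s):
  1/13·s² + (29/130 − 1)·s + 7/10 = 0
  1/13·s² − (7/10 + 1/13)·s + 7/10 = 0
which factors as (s − 1)·(1/13·s − 7/10) = 0, giving roots s = 1 and s = (7/10)/(1/13) = 91/10. Since 91/10 ≥ 1, the smallest root in [0, 1] is s = 1.)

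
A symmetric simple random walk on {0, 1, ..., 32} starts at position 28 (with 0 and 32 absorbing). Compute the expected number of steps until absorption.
E[τ | X_0 = 28] = 112

Let v_k = E[τ | X_0 = k]. Boundary: v_0 = v_32 = 0. Recurrence: v_k = 1 + (v_{k-1} + v_{k+1})/2 for 1 ≤ k ≤ 31. The particular solution to v_k − (v_{k-1} + v_{k+1})/2 = 1 is v_k = −k^2. Adding homogeneous solution A + B k and matching boundaries gives v_k = k (32 − k). Substituting k = 28: v_28 = 28 · 4 = 112.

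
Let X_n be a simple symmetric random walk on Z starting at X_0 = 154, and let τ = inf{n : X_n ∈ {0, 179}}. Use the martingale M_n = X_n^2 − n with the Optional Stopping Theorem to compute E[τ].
E[τ] = 3850

M_n = X_n^2 − n is a martingale (since E[X_{n+1}^2 | F_n] = X_n^2 + 1). By OST (τ has finite mean in a bounded region), E[M_τ] = E[M_0] = X_0^2 − 0 = 154^2 = 23716. Also E[M_τ] = E[X_τ^2] − E[τ]. The walk exits at 0 or 179, with P(hit 179 first) = 154/179, so E[X_τ^2] = 179^2 · 154/179 + 0 = 27566. Thus E[τ] = E[X_τ^2] − E[M_τ] = 27566 − 23716 = 3850 = 154(179 − 154) = 3850.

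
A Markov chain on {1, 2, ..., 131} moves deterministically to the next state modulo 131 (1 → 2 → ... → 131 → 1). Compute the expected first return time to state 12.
E[T_12 | X_0 = 12] = 131

The chain cycles deterministically, so starting at state 12 it returns in exactly 131 steps. Equivalently, the stationary distribution is uniform π_j = 1/131 for every state j, so by Kac's formula E[T_12] = 1/π_12 = 131.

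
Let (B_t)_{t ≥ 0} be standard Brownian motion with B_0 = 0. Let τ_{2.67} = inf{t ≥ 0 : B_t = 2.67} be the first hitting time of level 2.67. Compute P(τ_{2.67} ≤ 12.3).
P(τ_{2.67} ≤ 12.3) = 2(1 − Φ(2.67/√12.3)) = 2(1 − Φ(0.7613)) ≈ 0.4465

By the reflection principle for standard BM, P(τ_b ≤ t) = 2 · P(B_t ≥ b). Since B_t ~ N(0, t), P(B_t ≥ 2.67) = 1 − Φ(2.67/√t) = 1 − Φ(2.67/√12.3) = 1 − Φ(0.7613) ≈ 0.22324. Doubling: P(τ_{2.67} ≤ 12.3) ≈ 2 · 0.22324 = 0.44648 ≈ 0.4465.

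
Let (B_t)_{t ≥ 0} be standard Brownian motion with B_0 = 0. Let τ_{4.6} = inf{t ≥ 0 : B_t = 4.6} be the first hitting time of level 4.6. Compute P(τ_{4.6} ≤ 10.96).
P(τ_{4.6} ≤ 10.96) = 2(1 − Φ(4.6/√10.96)) = 2(1 − Φ(1.3895)) ≈ 0.1647

By the reflection principle for standard BM, P(τ_b ≤ t) = 2 · P(B_t ≥ b). Since B_t ~ N(0, t), P(B_t ≥ 4.6) = 1 − Φ(4.6/√t) = 1 − Φ(4.6/√10.96) = 1 − Φ(1.3895) ≈ 0.08234. Doubling: P(τ_{4.6} ≤ 10.96) ≈ 2 · 0.08234 = 0.16468 ≈ 0.1647.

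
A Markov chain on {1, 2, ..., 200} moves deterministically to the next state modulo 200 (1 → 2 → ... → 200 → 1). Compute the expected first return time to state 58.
E[T_58 | X_0 = 58] = 200

The chain cycles deterministically, so starting at state 58 it returns in exactly 200 steps. Equivalently, the stationary distribution is uniform π_j = 1/200 for every state j, so by Kac's formula E[T_58] = 1/π_58 = 200.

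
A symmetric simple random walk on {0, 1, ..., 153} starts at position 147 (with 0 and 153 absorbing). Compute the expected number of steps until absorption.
E[τ | X_0 = 147] = 882

Let v_k = E[τ | X_0 = k]. Boundary: v_0 = v_153 = 0. Recurrence: v_k = 1 + (v_{k-1} + v_{k+1})/2 for 1 ≤ k ≤ 152. The particular solution to v_k − (v_{k-1} + v_{k+1})/2 = 1 is v_k = −k^2. Adding homogeneous solution A + B k and matching boundaries gives v_k = k (153 − k). Substituting k = 147: v_147 = 147 · 6 = 882.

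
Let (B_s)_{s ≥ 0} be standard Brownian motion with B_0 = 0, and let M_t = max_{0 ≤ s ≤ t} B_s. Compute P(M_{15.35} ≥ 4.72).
P(M_{15.35} ≥ 4.72) = 2·P(B_{15.35} ≥ 4.72) = 2(1 − Φ(4.72/√15.35)) ≈ 0.2283

By the reflection principle for Brownian motion, P(M_t ≥ a) = 2 · P(B_t ≥ a) for a ≥ 0. Since B_t ~ N(0, t), P(B_t ≥ 4.72) = 1 − Φ(4.72/√t) = 1 − Φ(4.72/√15.35) = 1 − Φ(1.2047). So
  P(M_{15.35} ≥ 4.72) = 2(1 − Φ(1.2047)) ≈ 0.2283.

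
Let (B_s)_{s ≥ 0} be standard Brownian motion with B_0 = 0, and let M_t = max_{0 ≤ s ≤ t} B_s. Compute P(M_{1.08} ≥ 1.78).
P(M_{1.08} ≥ 1.78) = 2·P(B_{1.08} ≥ 1.78) = 2(1 − Φ(1.78/√1.08)) ≈ 0.0867

By the reflection principle for Brownian motion, P(M_t ≥ a) = 2 · P(B_t ≥ a) for a ≥ 0. Since B_t ~ N(0, t), P(B_t ≥ 1.78) = 1 − Φ(1.78/√t) = 1 − Φ(1.78/√1.08) = 1 − Φ(1.7128). So
  P(M_{1.08} ≥ 1.78) = 2(1 − Φ(1.7128)) ≈ 0.0867.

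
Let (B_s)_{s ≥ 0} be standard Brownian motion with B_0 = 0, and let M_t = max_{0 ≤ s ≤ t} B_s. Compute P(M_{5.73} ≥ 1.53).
P(M_{5.73} ≥ 1.53) = 2·P(B_{5.73} ≥ 1.53) = 2(1 − Φ(1.53/√5.73)) ≈ 0.5227

By the reflection principle for Brownian motion, P(M_t ≥ a) = 2 · P(B_t ≥ a) for a ≥ 0. Since B_t ~ N(0, t), P(B_t ≥ 1.53) = 1 − Φ(1.53/√t) = 1 − Φ(1.53/√5.73) = 1 − Φ(0.6392). So
  P(M_{5.73} ≥ 1.53) = 2(1 − Φ(0.6392)) ≈ 0.5227.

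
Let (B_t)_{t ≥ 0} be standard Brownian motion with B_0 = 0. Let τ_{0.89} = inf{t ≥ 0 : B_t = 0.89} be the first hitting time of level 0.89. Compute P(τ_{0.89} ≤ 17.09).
P(τ_{0.89} ≤ 17.09) = 2(1 − Φ(0.89/√17.09)) = 2(1 − Φ(0.2153)) ≈ 0.8295

By the reflection principle for standard BM, P(τ_b ≤ t) = 2 · P(B_t ≥ b). Since B_t ~ N(0, t), P(B_t ≥ 0.89) = 1 − Φ(0.89/√t) = 1 − Φ(0.89/√17.09) = 1 − Φ(0.2153) ≈ 0.41477. Doubling: P(τ_{0.89} ≤ 17.09) ≈ 2 · 0.41477 = 0.82954 ≈ 0.8295.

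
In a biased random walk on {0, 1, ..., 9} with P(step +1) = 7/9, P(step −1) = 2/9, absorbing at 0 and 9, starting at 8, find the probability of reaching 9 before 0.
P(hit 9 before 0) = (1 − (2/7)^8) / (1 − (2/7)^9) = 8070363/8070619

Let u_k denote P(reach 9 before 0 | start at k). Boundary: u_0 = 0, u_9 = 1. Recurrence: u_k = 7/9·u_{k+1} + 2/9·u_{k-1} for 1 ≤ k ≤ 8. Try u_k = A + B·r^k with r = q/p = (2/9)/(7/9) = 2/7. Substitution satisfies the recurrence; boundary conditions give:
  u_k = (1 − r^k) / (1 − r^N) = (1 − (2/7)^8) / (1 − (2/7)^9) = 8070363/8070619.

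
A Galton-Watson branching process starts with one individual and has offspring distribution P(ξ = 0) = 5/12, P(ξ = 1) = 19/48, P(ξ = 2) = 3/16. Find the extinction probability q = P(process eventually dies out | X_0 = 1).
q = 1

Mean offspring μ = 0·5/12 + 1·19/48 + 2·3/16 = 37/48 ≤ 1. For μ ≤ 1 with offspring not concentrated at 1, the Galton-Watson process goes extinct almost surely, so q = 1.
(Algebraic check: The pgf is f(s) = 5/12 + 19/48·s + 3/16·s². The extinction probability q is the smallest fixed point of f in [0, 1]. Setting s = f(s):
  3/16·s² + (19/48 − 1)·s + 5/12 = 0
  3/16·s² − (5/12 + 3/16)·s + 5/12 = 0
which factors as (s − 1)·(3/16·s − 5/12) = 0, giving roots s = 1 and s = (5/12)/(3/16) = 20/9. Since 20/9 ≥ 1, the smallest root in [0, 1] is s = 1.)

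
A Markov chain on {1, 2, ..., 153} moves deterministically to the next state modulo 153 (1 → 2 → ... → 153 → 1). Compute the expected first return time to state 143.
E[T_143 | X_0 = 143] = 153

The chain cycles deterministically, so starting at state 143 it returns in exactly 153 steps. Equivalently, the stationary distribution is uniform π_j = 1/153 for every state j, so by Kac's formula E[T_143] = 1/π_143 = 153.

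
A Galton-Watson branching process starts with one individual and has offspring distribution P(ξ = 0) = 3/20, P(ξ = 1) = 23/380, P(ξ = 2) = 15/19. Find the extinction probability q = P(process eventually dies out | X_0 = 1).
q = 19/100

The pgf is f(s) = 3/20 + 23/380·s + 15/19·s². The extinction probability q is the smallest fixed point of f in [0, 1]. Setting s = f(s):
  15/19·s² + (23/380 − 1)·s + 3/20 = 0
  15/19·s² − (3/20 + 15/19)·s + 3/20 = 0
which factors as (s − 1)·(15/19·s − 3/20) = 0, giving roots s = 1 and s = (3/20)/(15/19) = 19/100.
Mean offspring μ = 23/380 + 2·15/19 = 623/380 > 1 (supercritical), so q < 1. The extinction probability is the smaller root: q = (3/20)/(15/19) = 19/100.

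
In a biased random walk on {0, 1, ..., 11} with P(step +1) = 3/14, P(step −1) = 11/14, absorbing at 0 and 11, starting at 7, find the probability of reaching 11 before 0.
P(hit 11 before 0) = (1 − (11/3)^7) / (1 − (11/3)^11) = 197285463/35663936683

Let u_k denote P(reach 11 before 0 | start at k). Boundary: u_0 = 0, u_11 = 1. Recurrence: u_k = 3/14·u_{k+1} + 11/14·u_{k-1} for 1 ≤ k ≤ 10. Try u_k = A + B·r^k with r = q/p = (11/14)/(3/14) = 11/3. Substitution satisfies the recurrence; boundary conditions give:
  u_k = (1 − r^k) / (1 − r^N) = (1 − (11/3)^7) / (1 − (11/3)^11) = 197285463/35663936683.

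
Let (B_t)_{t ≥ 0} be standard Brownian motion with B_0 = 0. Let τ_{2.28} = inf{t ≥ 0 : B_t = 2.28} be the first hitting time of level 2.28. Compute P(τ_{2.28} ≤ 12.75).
P(τ_{2.28} ≤ 12.75) = 2(1 − Φ(2.28/√12.75)) = 2(1 − Φ(0.6385)) ≈ 0.5231

By the reflection principle for standard BM, P(τ_b ≤ t) = 2 · P(B_t ≥ b). Since B_t ~ N(0, t), P(B_t ≥ 2.28) = 1 − Φ(2.28/√t) = 1 − Φ(2.28/√12.75) = 1 − Φ(0.6385) ≈ 0.26157. Doubling: P(τ_{2.28} ≤ 12.75) ≈ 2 · 0.26157 = 0.52314 ≈ 0.5231.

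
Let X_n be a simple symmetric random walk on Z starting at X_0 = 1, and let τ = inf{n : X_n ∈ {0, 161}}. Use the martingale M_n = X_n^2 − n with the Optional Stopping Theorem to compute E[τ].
E[τ] = 160

M_n = X_n^2 − n is a martingale (since E[X_{n+1}^2 | F_n] = X_n^2 + 1). By OST (τ has finite mean in a bounded region), E[M_τ] = E[M_0] = X_0^2 − 0 = 1^2 = 1. Also E[M_τ] = E[X_τ^2] − E[τ]. The walk exits at 0 or 161, with P(hit 161 first) = 1/161, so E[X_τ^2] = 161^2 · 1/161 + 0 = 161. Thus E[τ] = E[X_τ^2] − E[M_τ] = 161 − 1 = 160 = 1(161 − 1) = 160.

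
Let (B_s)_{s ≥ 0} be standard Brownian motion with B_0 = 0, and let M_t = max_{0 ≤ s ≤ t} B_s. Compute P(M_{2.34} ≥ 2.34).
P(M_{2.34} ≥ 2.34) = 2·P(B_{2.34} ≥ 2.34) = 2(1 − Φ(2.34/√2.34)) ≈ 0.1261

By the reflection principle for Brownian motion, P(M_t ≥ a) = 2 · P(B_t ≥ a) for a ≥ 0. Since B_t ~ N(0, t), P(B_t ≥ 2.34) = 1 − Φ(2.34/√t) = 1 − Φ(2.34/√2.34) = 1 − Φ(1.5297). So
  P(M_{2.34} ≥ 2.34) = 2(1 − Φ(1.5297)) ≈ 0.1261.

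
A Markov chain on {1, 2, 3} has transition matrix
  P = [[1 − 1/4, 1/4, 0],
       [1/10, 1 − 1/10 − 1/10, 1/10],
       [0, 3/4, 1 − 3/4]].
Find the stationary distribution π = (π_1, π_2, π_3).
π = (6/23, 15/23, 2/23)

This is a birth-death chain on three states, which satisfies detailed balance: π_1 · P_{12} = π_2 · P_{21} and π_2 · P_{23} = π_3 · P_{32}.
From π_1 · 1/4 = π_2 · 1/10: π_2/π_1 = (1/4)/(1/10) = 5/2.
From π_2 · 1/10 = π_3 · 3/4: π_3/π_2 = (1/10)/(3/4) = 2/15.
Take π_1 proportional to 1; then unnormalized π = (1, 5/2, 1/3). Normalize by dividing by the sum 23/6:
  π = (6/23, 15/23, 2/23).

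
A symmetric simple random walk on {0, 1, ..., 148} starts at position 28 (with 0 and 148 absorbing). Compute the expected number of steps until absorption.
E[τ | X_0 = 28] = 3360

Let v_k = E[τ | X_0 = k]. Boundary: v_0 = v_148 = 0. Recurrence: v_k = 1 + (v_{k-1} + v_{k+1})/2 for 1 ≤ k ≤ 147. The particular solution to v_k − (v_{k-1} + v_{k+1})/2 = 1 is v_k = −k^2. Adding homogeneous solution A + B k and matching boundaries gives v_k = k (148 − k). Substituting k = 28: v_28 = 28 · 120 = 3360.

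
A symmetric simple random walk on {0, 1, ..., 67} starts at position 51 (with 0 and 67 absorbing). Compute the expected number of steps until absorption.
E[τ | X_0 = 51] = 816

Let v_k = E[τ | X_0 = k]. Boundary: v_0 = v_67 = 0. Recurrence: v_k = 1 + (v_{k-1} + v_{k+1})/2 for 1 ≤ k ≤ 66. The particular solution to v_k − (v_{k-1} + v_{k+1})/2 = 1 is v_k = −k^2. Adding homogeneous solution A + B k and matching boundaries gives v_k = k (67 − k). Substituting k = 51: v_51 = 51 · 16 = 816.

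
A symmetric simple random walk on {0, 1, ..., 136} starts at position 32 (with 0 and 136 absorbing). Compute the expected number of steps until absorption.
E[τ | X_0 = 32] = 3328

Let v_k = E[τ | X_0 = k]. Boundary: v_0 = v_136 = 0. Recurrence: v_k = 1 + (v_{k-1} + v_{k+1})/2 for 1 ≤ k ≤ 135. The particular solution to v_k − (v_{k-1} + v_{k+1})/2 = 1 is v_k = −k^2. Adding homogeneous solution A + B k and matching boundaries gives v_k = k (136 − k). Substituting k = 32: v_32 = 32 · 104 = 3328.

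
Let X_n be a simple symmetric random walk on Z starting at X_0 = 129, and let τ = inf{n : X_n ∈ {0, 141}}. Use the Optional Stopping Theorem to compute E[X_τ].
E[X_τ] = 129

X_n is a martingale and τ is a bounded-mean stopping time (indeed τ is finite a.s. with bounded expectation since the walk is in a bounded region). By the OST, E[X_τ] = E[X_0] = 129. Equivalently: E[X_τ] = 141 · P(hit 141 first) + 0 · P(hit 0 first) = 141 · (129/141) = 129.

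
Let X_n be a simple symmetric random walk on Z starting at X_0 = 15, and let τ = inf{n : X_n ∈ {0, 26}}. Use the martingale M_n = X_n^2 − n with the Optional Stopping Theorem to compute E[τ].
E[τ] = 165

M_n = X_n^2 − n is a martingale (since E[X_{n+1}^2 | F_n] = X_n^2 + 1). By OST (τ has finite mean in a bounded region), E[M_τ] = E[M_0] = X_0^2 − 0 = 15^2 = 225. Also E[M_τ] = E[X_τ^2] − E[τ]. The walk exits at 0 or 26, with P(hit 26 first) = 15/26, so E[X_τ^2] = 26^2 · 15/26 + 0 = 390. Thus E[τ] = E[X_τ^2] − E[M_τ] = 390 − 225 = 165 = 15(26 − 15) = 165.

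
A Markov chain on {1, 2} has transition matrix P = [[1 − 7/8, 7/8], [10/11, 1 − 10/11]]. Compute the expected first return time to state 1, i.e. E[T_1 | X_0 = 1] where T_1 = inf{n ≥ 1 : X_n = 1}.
E[T_1 | X_0 = 1] = 1/π_1 = 157/80

For an irreducible recurrent Markov chain with stationary distribution π, E[T_i | X_0 = i] = 1/π_i (Kac's formula). Here π_1 = (10/11)/(7/8 + 10/11) = (10/11)/(157/88) = 80/157, so E[T_1 | X_0 = 1] = 1/π_1 = (7/8 + 10/11)/(10/11) = (157/88)/(10/11) = 157/80.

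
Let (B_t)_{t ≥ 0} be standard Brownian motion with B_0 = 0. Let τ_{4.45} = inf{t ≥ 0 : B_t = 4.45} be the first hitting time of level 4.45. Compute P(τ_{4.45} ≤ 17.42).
P(τ_{4.45} ≤ 17.42) = 2(1 − Φ(4.45/√17.42)) = 2(1 − Φ(1.0662)) ≈ 0.2863

By the reflection principle for standard BM, P(τ_b ≤ t) = 2 · P(B_t ≥ b). Since B_t ~ N(0, t), P(B_t ≥ 4.45) = 1 − Φ(4.45/√t) = 1 − Φ(4.45/√17.42) = 1 − Φ(1.0662) ≈ 0.14317. Doubling: P(τ_{4.45} ≤ 17.42) ≈ 2 · 0.14317 = 0.28634 ≈ 0.2863.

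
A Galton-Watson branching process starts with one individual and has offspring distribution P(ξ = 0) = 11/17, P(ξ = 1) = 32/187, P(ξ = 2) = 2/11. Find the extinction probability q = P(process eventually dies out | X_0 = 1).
q = 1

Mean offspring μ = 0·11/17 + 1·32/187 + 2·2/11 = 100/187 ≤ 1. For μ ≤ 1 with offspring not concentrated at 1, the Galton-Watson process goes extinct almost surely, so q = 1.
(Algebraic check: The pgf is f(s) = 11/17 + 32/187·s + 2/11·s². The extinction probability q is the smallest fixed point of f in [0, 1]. Setting s = f(s):
  2/11·s² + (32/187 − 1)·s + 11/17 = 0
  2/11·s² − (11/17 + 2/11)·s + 11/17 = 0
which factors as (s − 1)·(2/11·s − 11/17) = 0, giving roots s = 1 and s = (11/17)/(2/11) = 121/34. Since 121/34 ≥ 1, the smallest root in [0, 1] is s = 1.)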